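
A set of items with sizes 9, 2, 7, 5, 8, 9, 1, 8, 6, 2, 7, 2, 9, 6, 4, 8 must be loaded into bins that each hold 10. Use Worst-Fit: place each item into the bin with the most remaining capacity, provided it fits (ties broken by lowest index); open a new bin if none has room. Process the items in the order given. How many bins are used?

11

9 → bin 1 (remaining 1)
2 → bin 2 (remaining 8)
7 → bin 2 (remaining 1)
5 → bin 3 (remaining 5)
8 → bin 4 (remaining 2)
9 → bin 5 (remaining 1)
1 → bin 3 (remaining 4)
8 → bin 6 (remaining 2)
6 → bin 7 (remaining 4)
2 → bin 3 (remaining 2)
7 → bin 8 (remaining 3)
2 → bin 7 (remaining 2)
9 → bin 9 (remaining 1)
6 → bin 10 (remaining 4)
4 → bin 10 (remaining 0)
8 → bin 11 (remaining 2)
Final bins: [9] [2,7] [5,1,2] [8] [9] [8] [6,2] [7] [9] [6,4] [8].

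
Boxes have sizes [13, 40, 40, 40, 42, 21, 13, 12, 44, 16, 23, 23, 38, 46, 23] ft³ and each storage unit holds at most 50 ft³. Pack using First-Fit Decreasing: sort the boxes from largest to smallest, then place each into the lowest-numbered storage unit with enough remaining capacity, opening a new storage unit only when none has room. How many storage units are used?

Sorted descending: 46, 44, 42, 40, 40, 40, 38, 23, 23, 23, 21, 16, 13, 13, 12.
storage unit 1: place 46 ft³, 4 ft³ left
storage unit 2: place 44 ft³, 6 ft³ left
storage unit 3: place 42 ft³, 8 ft³ left
storage unit 4: place 40 ft³, 10 ft³ left
storage unit 5: place 40 ft³, 10 ft³ left
storage unit 6: place 40 ft³, 10 ft³ left
storage unit 7: place 38 ft³, 12 ft³ left
storage unit 8: place 23 ft³, 27 ft³ left
storage unit 8: place 23 ft³, 4 ft³ left
storage unit 9: place 23 ft³, 27 ft³ left
storage unit 9: place 21 ft³, 6 ft³ left
storage unit 10: place 16 ft³, 34 ft³ left
storage unit 10: place 13 ft³, 21 ft³ left
storage unit 10: place 13 ft³, 8 ft³ left
storage unit 7: place 12 ft³, 0 ft³ left

10 storage units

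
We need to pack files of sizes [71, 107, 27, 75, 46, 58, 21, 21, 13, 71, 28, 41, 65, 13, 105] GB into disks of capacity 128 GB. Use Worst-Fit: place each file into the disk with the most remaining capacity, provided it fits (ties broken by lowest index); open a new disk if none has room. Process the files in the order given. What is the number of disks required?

71 GB → disk 1 (remaining 57 GB)
107 GB → disk 2 (remaining 21 GB)
27 GB → disk 1 (remaining 30 GB)
75 GB → disk 3 (remaining 53 GB)
46 GB → disk 3 (remaining 7 GB)
58 GB → disk 4 (remaining 70 GB)
21 GB → disk 4 (remaining 49 GB)
21 GB → disk 4 (remaining 28 GB)
13 GB → disk 1 (remaining 17 GB)
71 GB → disk 5 (remaining 57 GB)
28 GB → disk 5 (remaining 29 GB)
41 GB → disk 6 (remaining 87 GB)
65 GB → disk 6 (remaining 22 GB)
13 GB → disk 5 (remaining 16 GB)
105 GB → disk 7 (remaining 23 GB)
Final disks: [71,27,13] [107] [75,46] [58,21,21] [71,28,13] [41,65] [105].

7 disks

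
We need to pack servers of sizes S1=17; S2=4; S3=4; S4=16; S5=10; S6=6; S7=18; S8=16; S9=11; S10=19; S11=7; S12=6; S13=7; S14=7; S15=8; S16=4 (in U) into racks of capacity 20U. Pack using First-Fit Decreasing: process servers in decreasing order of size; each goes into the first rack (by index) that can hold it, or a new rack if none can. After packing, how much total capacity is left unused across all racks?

20

Sorted descending: 19, 18, 17, 16, 16, 11, 10, 8, 7, 7, 7, 6, 6, 4, 4, 4.
Put 19U in rack 1; 1U remain.
Put 18U in rack 2; 2U remain.
Put 17U in rack 3; 3U remain.
Put 16U in rack 4; 4U remain.
Put 16U in rack 5; 4U remain.
Put 11U in rack 6; 9U remain.
Put 10U in rack 7; 10U remain.
Put 8U in rack 6; 1U remain.
Put 7U in rack 7; 3U remain.
Put 7U in rack 8; 13U remain.
Put 7U in rack 8; 6U remain.
Put 6U in rack 8; 0U remain.
Put 6U in rack 9; 14U remain.
Put 4U in rack 4; 0U remain.
Put 4U in rack 5; 0U remain.
Put 4U in rack 9; 10U remain.
9 racks × 20U = 180U; used 160U; unused 20U.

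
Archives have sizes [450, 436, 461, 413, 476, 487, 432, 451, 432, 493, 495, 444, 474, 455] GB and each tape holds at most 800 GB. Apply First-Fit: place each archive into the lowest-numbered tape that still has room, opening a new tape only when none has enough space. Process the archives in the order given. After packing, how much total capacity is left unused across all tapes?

Put 450 GB in tape 1; 350 GB remain.
Put 436 GB in tape 2; 364 GB remain.
Put 461 GB in tape 3; 339 GB remain.
Put 413 GB in tape 4; 387 GB remain.
Put 476 GB in tape 5; 324 GB remain.
Put 487 GB in tape 6; 313 GB remain.
Put 432 GB in tape 7; 368 GB remain.
Put 451 GB in tape 8; 349 GB remain.
Put 432 GB in tape 9; 368 GB remain.
Put 493 GB in tape 10; 307 GB remain.
Put 495 GB in tape 11; 305 GB remain.
Put 444 GB in tape 12; 356 GB remain.
Put 474 GB in tape 13; 326 GB remain.
Put 455 GB in tape 14; 345 GB remain.
14 tapes × 800 GB = 11200 GB; used 6399 GB; unused 4801 GB.

4801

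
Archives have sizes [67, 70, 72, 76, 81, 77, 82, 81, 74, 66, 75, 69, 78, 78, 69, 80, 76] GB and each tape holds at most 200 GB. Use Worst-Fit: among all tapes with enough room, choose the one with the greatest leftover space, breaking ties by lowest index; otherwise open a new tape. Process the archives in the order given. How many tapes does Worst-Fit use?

Put 67 GB in tape 1; 133 GB remain.
Put 70 GB in tape 1; 63 GB remain.
Put 72 GB in tape 2; 128 GB remain.
Put 76 GB in tape 2; 52 GB remain.
Put 81 GB in tape 3; 119 GB remain.
Put 77 GB in tape 3; 42 GB remain.
Put 82 GB in tape 4; 118 GB remain.
Put 81 GB in tape 4; 37 GB remain.
Put 74 GB in tape 5; 126 GB remain.
Put 66 GB in tape 5; 60 GB remain.
Put 75 GB in tape 6; 125 GB remain.
Put 69 GB in tape 6; 56 GB remain.
Put 78 GB in tape 7; 122 GB remain.
Put 78 GB in tape 7; 44 GB remain.
Put 69 GB in tape 8; 131 GB remain.
Put 80 GB in tape 8; 51 GB remain.
Put 76 GB in tape 9; 124 GB remain.

9 tapes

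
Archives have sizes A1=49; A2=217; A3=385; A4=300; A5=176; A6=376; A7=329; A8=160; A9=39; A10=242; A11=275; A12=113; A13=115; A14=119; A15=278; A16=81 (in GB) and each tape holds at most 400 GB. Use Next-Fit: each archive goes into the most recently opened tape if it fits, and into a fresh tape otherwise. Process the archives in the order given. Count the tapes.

11

A1 (49 GB) → tape 1 (remaining 351 GB)
A2 (217 GB) → tape 1 (remaining 134 GB)
A3 (385 GB) → tape 2 (remaining 15 GB)
A4 (300 GB) → tape 3 (remaining 100 GB)
A5 (176 GB) → tape 4 (remaining 224 GB)
A6 (376 GB) → tape 5 (remaining 24 GB)
A7 (329 GB) → tape 6 (remaining 71 GB)
A8 (160 GB) → tape 7 (remaining 240 GB)
A9 (39 GB) → tape 7 (remaining 201 GB)
A10 (242 GB) → tape 8 (remaining 158 GB)
A11 (275 GB) → tape 9 (remaining 125 GB)
A12 (113 GB) → tape 9 (remaining 12 GB)
A13 (115 GB) → tape 10 (remaining 285 GB)
A14 (119 GB) → tape 10 (remaining 166 GB)
A15 (278 GB) → tape 11 (remaining 122 GB)
A16 (81 GB) → tape 11 (remaining 41 GB)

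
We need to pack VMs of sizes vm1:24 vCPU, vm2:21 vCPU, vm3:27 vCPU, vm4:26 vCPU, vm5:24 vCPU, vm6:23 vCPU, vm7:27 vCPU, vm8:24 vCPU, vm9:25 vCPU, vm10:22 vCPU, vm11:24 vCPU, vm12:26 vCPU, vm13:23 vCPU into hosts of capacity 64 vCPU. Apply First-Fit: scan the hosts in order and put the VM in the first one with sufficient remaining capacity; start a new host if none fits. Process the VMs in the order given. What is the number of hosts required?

7 hosts

vm1 (24 vCPU) → host 1 (remaining 40 vCPU)
vm2 (21 vCPU) → host 1 (remaining 19 vCPU)
vm3 (27 vCPU) → host 2 (remaining 37 vCPU)
vm4 (26 vCPU) → host 2 (remaining 11 vCPU)
vm5 (24 vCPU) → host 3 (remaining 40 vCPU)
vm6 (23 vCPU) → host 3 (remaining 17 vCPU)
vm7 (27 vCPU) → host 4 (remaining 37 vCPU)
vm8 (24 vCPU) → host 4 (remaining 13 vCPU)
vm9 (25 vCPU) → host 5 (remaining 39 vCPU)
vm10 (22 vCPU) → host 5 (remaining 17 vCPU)
vm11 (24 vCPU) → host 6 (remaining 40 vCPU)
vm12 (26 vCPU) → host 6 (remaining 14 vCPU)
vm13 (23 vCPU) → host 7 (remaining 41 vCPU)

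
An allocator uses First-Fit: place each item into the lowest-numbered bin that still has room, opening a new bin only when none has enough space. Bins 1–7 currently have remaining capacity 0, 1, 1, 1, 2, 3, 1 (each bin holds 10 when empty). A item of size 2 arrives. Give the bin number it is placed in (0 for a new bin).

5

Bins with room: bin 5 (2), bin 6 (3).
The first with room is bin 5.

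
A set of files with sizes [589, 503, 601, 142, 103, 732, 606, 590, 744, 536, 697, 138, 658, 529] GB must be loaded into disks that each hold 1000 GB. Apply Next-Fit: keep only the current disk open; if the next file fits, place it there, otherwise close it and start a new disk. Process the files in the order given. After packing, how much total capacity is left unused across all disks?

Put 589 GB in disk 1; 411 GB remain.
Put 503 GB in disk 2; 497 GB remain.
Put 601 GB in disk 3; 399 GB remain.
Put 142 GB in disk 3; 257 GB remain.
Put 103 GB in disk 3; 154 GB remain.
Put 732 GB in disk 4; 268 GB remain.
Put 606 GB in disk 5; 394 GB remain.
Put 590 GB in disk 6; 410 GB remain.
Put 744 GB in disk 7; 256 GB remain.
Put 536 GB in disk 8; 464 GB remain.
Put 697 GB in disk 9; 303 GB remain.
Put 138 GB in disk 9; 165 GB remain.
Put 658 GB in disk 10; 342 GB remain.
Put 529 GB in disk 11; 471 GB remain.
11 disks × 1000 GB = 11000 GB; used 7168 GB; unused 3832 GB.

3832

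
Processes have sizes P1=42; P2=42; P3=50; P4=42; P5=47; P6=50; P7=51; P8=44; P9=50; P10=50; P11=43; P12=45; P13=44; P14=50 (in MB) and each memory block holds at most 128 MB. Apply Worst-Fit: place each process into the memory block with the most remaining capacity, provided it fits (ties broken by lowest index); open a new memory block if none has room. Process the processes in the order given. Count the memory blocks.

P1 (42 MB) → memory block 1 (remaining 86 MB)
P2 (42 MB) → memory block 1 (remaining 44 MB)
P3 (50 MB) → memory block 2 (remaining 78 MB)
P4 (42 MB) → memory block 2 (remaining 36 MB)
P5 (47 MB) → memory block 3 (remaining 81 MB)
P6 (50 MB) → memory block 3 (remaining 31 MB)
P7 (51 MB) → memory block 4 (remaining 77 MB)
P8 (44 MB) → memory block 4 (remaining 33 MB)
P9 (50 MB) → memory block 5 (remaining 78 MB)
P10 (50 MB) → memory block 5 (remaining 28 MB)
P11 (43 MB) → memory block 1 (remaining 1 MB)
P12 (45 MB) → memory block 6 (remaining 83 MB)
P13 (44 MB) → memory block 6 (remaining 39 MB)
P14 (50 MB) → memory block 7 (remaining 78 MB)

7 memory blocks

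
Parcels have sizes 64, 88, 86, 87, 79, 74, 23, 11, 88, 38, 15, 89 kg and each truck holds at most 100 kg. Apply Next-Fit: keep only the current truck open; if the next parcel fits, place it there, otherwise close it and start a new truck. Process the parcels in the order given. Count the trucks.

9 trucks

64 kg → truck 1 (remaining 36 kg)
88 kg → truck 2 (remaining 12 kg)
86 kg → truck 3 (remaining 14 kg)
87 kg → truck 4 (remaining 13 kg)
79 kg → truck 5 (remaining 21 kg)
74 kg → truck 6 (remaining 26 kg)
23 kg → truck 6 (remaining 3 kg)
11 kg → truck 7 (remaining 89 kg)
88 kg → truck 7 (remaining 1 kg)
38 kg → truck 8 (remaining 62 kg)
15 kg → truck 8 (remaining 47 kg)
89 kg → truck 9 (remaining 11 kg)
Final trucks: [64] [88] [86] [87] [79] [74,23] [11,88] [38,15] [89].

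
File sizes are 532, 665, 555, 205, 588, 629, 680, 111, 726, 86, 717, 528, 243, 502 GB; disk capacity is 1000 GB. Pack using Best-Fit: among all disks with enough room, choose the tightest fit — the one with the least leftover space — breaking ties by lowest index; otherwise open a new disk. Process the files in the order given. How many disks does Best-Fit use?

10

532 GB → disk 1 (remaining 468 GB)
665 GB → disk 2 (remaining 335 GB)
555 GB → disk 3 (remaining 445 GB)
205 GB → disk 2 (remaining 130 GB)
588 GB → disk 4 (remaining 412 GB)
629 GB → disk 5 (remaining 371 GB)
680 GB → disk 6 (remaining 320 GB)
111 GB → disk 2 (remaining 19 GB)
726 GB → disk 7 (remaining 274 GB)
86 GB → disk 7 (remaining 188 GB)
717 GB → disk 8 (remaining 283 GB)
528 GB → disk 9 (remaining 472 GB)
243 GB → disk 8 (remaining 40 GB)
502 GB → disk 10 (remaining 498 GB)
Final disks: [532] [665,205,111] [555] [588] [629] [680] [726,86] [717,243] [528] [502].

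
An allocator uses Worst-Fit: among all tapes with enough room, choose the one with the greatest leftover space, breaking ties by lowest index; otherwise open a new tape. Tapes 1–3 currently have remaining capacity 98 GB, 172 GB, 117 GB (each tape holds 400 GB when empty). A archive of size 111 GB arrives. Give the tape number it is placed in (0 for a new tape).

Tapes with room: tape 2 (172 GB), tape 3 (117 GB).
Most room is tape 2 with 172 GB free.

2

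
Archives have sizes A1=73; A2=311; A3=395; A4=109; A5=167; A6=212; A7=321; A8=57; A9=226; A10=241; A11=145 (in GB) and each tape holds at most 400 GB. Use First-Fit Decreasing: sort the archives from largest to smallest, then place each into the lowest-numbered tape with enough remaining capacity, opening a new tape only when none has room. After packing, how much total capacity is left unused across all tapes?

143

Sorted descending: 395, 321, 311, 241, 226, 212, 167, 145, 109, 73, 57.
395 GB → tape 1 (remaining 5 GB)
321 GB → tape 2 (remaining 79 GB)
311 GB → tape 3 (remaining 89 GB)
241 GB → tape 4 (remaining 159 GB)
226 GB → tape 5 (remaining 174 GB)
212 GB → tape 6 (remaining 188 GB)
167 GB → tape 5 (remaining 7 GB)
145 GB → tape 4 (remaining 14 GB)
109 GB → tape 6 (remaining 79 GB)
73 GB → tape 2 (remaining 6 GB)
57 GB → tape 3 (remaining 32 GB)
6 tapes × 400 GB = 2400 GB; used 2257 GB; unused 143 GB.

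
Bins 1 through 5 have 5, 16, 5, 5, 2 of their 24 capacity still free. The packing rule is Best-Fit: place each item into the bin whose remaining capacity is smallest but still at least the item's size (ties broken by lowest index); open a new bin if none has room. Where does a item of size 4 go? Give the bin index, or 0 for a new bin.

1

Bins with room: bin 1 (5), bin 2 (16), bin 3 (5), bin 4 (5).
Tightest fit is bin 1 with 5 free.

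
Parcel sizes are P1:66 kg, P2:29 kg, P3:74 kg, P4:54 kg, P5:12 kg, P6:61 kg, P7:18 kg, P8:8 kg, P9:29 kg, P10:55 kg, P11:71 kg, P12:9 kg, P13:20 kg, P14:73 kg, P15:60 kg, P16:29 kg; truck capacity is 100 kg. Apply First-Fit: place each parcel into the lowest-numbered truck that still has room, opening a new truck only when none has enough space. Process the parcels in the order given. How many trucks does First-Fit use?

truck 1: place P1 (66 kg), 34 kg left
truck 1: place P2 (29 kg), 5 kg left
truck 2: place P3 (74 kg), 26 kg left
truck 3: place P4 (54 kg), 46 kg left
truck 2: place P5 (12 kg), 14 kg left
truck 4: place P6 (61 kg), 39 kg left
truck 3: place P7 (18 kg), 28 kg left
truck 2: place P8 (8 kg), 6 kg left
truck 4: place P9 (29 kg), 10 kg left
truck 5: place P10 (55 kg), 45 kg left
truck 6: place P11 (71 kg), 29 kg left
truck 3: place P12 (9 kg), 19 kg left
truck 5: place P13 (20 kg), 25 kg left
truck 7: place P14 (73 kg), 27 kg left
truck 8: place P15 (60 kg), 40 kg left
truck 6: place P16 (29 kg), 0 kg left

8 trucks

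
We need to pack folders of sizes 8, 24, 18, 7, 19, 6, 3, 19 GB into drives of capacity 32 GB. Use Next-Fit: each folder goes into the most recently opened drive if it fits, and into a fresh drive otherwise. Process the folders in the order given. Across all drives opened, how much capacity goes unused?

24

drive 1: place 8 GB, 24 GB left
drive 1: place 24 GB, 0 GB left
drive 2: place 18 GB, 14 GB left
drive 2: place 7 GB, 7 GB left
drive 3: place 19 GB, 13 GB left
drive 3: place 6 GB, 7 GB left
drive 3: place 3 GB, 4 GB left
drive 4: place 19 GB, 13 GB left
4 drives × 32 GB = 128 GB; used 104 GB; unused 24 GB.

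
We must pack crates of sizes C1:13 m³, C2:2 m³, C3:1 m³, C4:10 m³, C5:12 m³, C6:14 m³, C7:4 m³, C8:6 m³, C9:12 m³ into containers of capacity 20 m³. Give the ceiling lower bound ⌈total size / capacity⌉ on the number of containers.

Total size = 13 + 2 + 1 + 10 + 12 + 14 + 4 + 6 + 12 = 74 m³.
⌈74 / 20⌉ = 4.

4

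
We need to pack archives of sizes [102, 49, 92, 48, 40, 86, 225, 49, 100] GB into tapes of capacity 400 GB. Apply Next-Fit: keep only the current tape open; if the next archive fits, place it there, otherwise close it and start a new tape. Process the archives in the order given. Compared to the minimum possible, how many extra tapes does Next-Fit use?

1

Next-Fit: [102,49,92,48,40] [86,225,49] [100] → 3 tapes.
Total size 791 GB; any packing needs at least ⌈791/400⌉ = 2 tapes.
An optimal packing achieves that bound: [225,86,49,40] [102,100,92,49,48] → 2 tapes.
Excess: 3 − 2 = 1.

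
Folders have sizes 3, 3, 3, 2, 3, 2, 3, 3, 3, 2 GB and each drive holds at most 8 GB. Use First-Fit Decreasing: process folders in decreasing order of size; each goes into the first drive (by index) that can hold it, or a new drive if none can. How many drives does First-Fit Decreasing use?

Sorted descending: 3, 3, 3, 3, 3, 3, 3, 2, 2, 2.
Put 3 GB in drive 1; 5 GB remain.
Put 3 GB in drive 1; 2 GB remain.
Put 3 GB in drive 2; 5 GB remain.
Put 3 GB in drive 2; 2 GB remain.
Put 3 GB in drive 3; 5 GB remain.
Put 3 GB in drive 3; 2 GB remain.
Put 3 GB in drive 4; 5 GB remain.
Put 2 GB in drive 1; 0 GB remain.
Put 2 GB in drive 2; 0 GB remain.
Put 2 GB in drive 3; 0 GB remain.

4 drives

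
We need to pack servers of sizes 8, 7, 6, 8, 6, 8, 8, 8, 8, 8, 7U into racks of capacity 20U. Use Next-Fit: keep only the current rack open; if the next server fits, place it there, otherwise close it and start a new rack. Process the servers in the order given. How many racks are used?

Put 8U in rack 1; 12U remain.
Put 7U in rack 1; 5U remain.
Put 6U in rack 2; 14U remain.
Put 8U in rack 2; 6U remain.
Put 6U in rack 2; 0U remain.
Put 8U in rack 3; 12U remain.
Put 8U in rack 3; 4U remain.
Put 8U in rack 4; 12U remain.
Put 8U in rack 4; 4U remain.
Put 8U in rack 5; 12U remain.
Put 7U in rack 5; 5U remain.

5 racks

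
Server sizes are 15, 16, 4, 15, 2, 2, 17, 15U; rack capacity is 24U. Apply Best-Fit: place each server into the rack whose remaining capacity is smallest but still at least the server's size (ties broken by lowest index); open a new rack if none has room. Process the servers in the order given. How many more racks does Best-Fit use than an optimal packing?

Best-Fit: [15] [16,4,2,2] [15] [17] [15] → 5 racks.
5 servers exceed 12U (half the capacity), and no two of those can share a rack, so at least 5 racks are needed.
So 5 is already optimal.

0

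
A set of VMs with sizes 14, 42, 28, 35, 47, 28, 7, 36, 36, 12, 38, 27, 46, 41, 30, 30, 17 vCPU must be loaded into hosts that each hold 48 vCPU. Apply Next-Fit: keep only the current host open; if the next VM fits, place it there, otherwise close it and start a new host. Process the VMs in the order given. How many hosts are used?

14 vCPU → host 1 (remaining 34 vCPU)
42 vCPU → host 2 (remaining 6 vCPU)
28 vCPU → host 3 (remaining 20 vCPU)
35 vCPU → host 4 (remaining 13 vCPU)
47 vCPU → host 5 (remaining 1 vCPU)
28 vCPU → host 6 (remaining 20 vCPU)
7 vCPU → host 6 (remaining 13 vCPU)
36 vCPU → host 7 (remaining 12 vCPU)
36 vCPU → host 8 (remaining 12 vCPU)
12 vCPU → host 8 (remaining 0 vCPU)
38 vCPU → host 9 (remaining 10 vCPU)
27 vCPU → host 10 (remaining 21 vCPU)
46 vCPU → host 11 (remaining 2 vCPU)
41 vCPU → host 12 (remaining 7 vCPU)
30 vCPU → host 13 (remaining 18 vCPU)
30 vCPU → host 14 (remaining 18 vCPU)
17 vCPU → host 14 (remaining 1 vCPU)

14 hosts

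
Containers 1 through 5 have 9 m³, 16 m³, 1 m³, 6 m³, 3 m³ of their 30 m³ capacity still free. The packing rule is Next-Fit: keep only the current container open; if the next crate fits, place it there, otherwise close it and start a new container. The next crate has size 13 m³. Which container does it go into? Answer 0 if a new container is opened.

0

Next-Fit only looks at container 5, which has 3 m³ free.
13 m³ does not fit, so a new container is opened.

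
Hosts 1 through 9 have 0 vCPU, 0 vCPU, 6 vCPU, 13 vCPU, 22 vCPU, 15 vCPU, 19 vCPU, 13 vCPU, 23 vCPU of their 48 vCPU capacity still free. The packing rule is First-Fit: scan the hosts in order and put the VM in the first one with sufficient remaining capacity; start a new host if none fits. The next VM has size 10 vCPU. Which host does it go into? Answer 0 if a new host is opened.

Hosts with room: host 4 (13 vCPU), host 5 (22 vCPU), host 6 (15 vCPU), host 7 (19 vCPU), host 8 (13 vCPU), host 9 (23 vCPU).
The first with room is host 4.

4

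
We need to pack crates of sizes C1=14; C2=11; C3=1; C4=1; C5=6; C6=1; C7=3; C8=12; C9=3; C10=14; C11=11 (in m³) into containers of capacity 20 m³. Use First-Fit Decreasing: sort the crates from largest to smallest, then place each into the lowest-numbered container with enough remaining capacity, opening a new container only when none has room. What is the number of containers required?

5 containers

Sorted descending: 14, 14, 12, 11, 11, 6, 3, 3, 1, 1, 1.
14 m³ → container 1 (remaining 6 m³)
14 m³ → container 2 (remaining 6 m³)
12 m³ → container 3 (remaining 8 m³)
11 m³ → container 4 (remaining 9 m³)
11 m³ → container 5 (remaining 9 m³)
6 m³ → container 1 (remaining 0 m³)
3 m³ → container 2 (remaining 3 m³)
3 m³ → container 2 (remaining 0 m³)
1 m³ → container 3 (remaining 7 m³)
1 m³ → container 3 (remaining 6 m³)
1 m³ → container 3 (remaining 5 m³)
Final containers: [14,6] [14,3,3] [12,1,1,1] [11] [11].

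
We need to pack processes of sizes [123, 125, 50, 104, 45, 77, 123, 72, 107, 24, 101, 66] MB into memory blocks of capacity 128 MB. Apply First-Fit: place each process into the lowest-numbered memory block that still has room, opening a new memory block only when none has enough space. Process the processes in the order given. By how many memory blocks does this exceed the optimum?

First-Fit: [123] [125] [50,45,24] [104] [77] [123] [72] [107] [101] [66] → 10 memory blocks.
9 processes exceed 64 MB (half the capacity), and no two of those can share a memory block, so at least 9 memory blocks are needed.
An optimal packing achieves that bound: [125] [123] [123] [107] [104,24] [101] [77,50] [72,45] [66] → 9 memory blocks.
Excess: 10 − 9 = 1.

1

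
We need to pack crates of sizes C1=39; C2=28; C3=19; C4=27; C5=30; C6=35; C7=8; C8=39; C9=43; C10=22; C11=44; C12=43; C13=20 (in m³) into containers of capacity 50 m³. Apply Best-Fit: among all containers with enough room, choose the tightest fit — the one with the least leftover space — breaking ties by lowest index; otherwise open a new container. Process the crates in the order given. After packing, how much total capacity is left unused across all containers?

C1 (39 m³) → container 1 (remaining 11 m³)
C2 (28 m³) → container 2 (remaining 22 m³)
C3 (19 m³) → container 2 (remaining 3 m³)
C4 (27 m³) → container 3 (remaining 23 m³)
C5 (30 m³) → container 4 (remaining 20 m³)
C6 (35 m³) → container 5 (remaining 15 m³)
C7 (8 m³) → container 1 (remaining 3 m³)
C8 (39 m³) → container 6 (remaining 11 m³)
C9 (43 m³) → container 7 (remaining 7 m³)
C10 (22 m³) → container 3 (remaining 1 m³)
C11 (44 m³) → container 8 (remaining 6 m³)
C12 (43 m³) → container 9 (remaining 7 m³)
C13 (20 m³) → container 4 (remaining 0 m³)
9 containers × 50 m³ = 450 m³; used 397 m³; unused 53 m³.

53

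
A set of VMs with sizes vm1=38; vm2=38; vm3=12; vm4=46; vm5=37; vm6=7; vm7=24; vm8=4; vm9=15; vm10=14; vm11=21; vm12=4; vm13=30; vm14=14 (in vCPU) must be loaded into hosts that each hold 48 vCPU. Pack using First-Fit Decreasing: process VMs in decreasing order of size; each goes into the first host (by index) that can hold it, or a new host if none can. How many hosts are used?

Sorted descending: 46, 38, 38, 37, 30, 24, 21, 15, 14, 14, 12, 7, 4, 4.
host 1: place 46 vCPU, 2 vCPU left
host 2: place 38 vCPU, 10 vCPU left
host 3: place 38 vCPU, 10 vCPU left
host 4: place 37 vCPU, 11 vCPU left
host 5: place 30 vCPU, 18 vCPU left
host 6: place 24 vCPU, 24 vCPU left
host 6: place 21 vCPU, 3 vCPU left
host 5: place 15 vCPU, 3 vCPU left
host 7: place 14 vCPU, 34 vCPU left
host 7: place 14 vCPU, 20 vCPU left
host 7: place 12 vCPU, 8 vCPU left
host 2: place 7 vCPU, 3 vCPU left
host 3: place 4 vCPU, 6 vCPU left
host 3: place 4 vCPU, 2 vCPU left
Final hosts: [46] [38,7] [38,4,4] [37] [30,15] [24,21] [14,14,12].

7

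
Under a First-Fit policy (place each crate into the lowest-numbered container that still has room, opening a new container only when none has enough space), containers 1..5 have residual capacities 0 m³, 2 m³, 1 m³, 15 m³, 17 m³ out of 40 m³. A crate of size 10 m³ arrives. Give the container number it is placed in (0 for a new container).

Containers with room: container 4 (15 m³), container 5 (17 m³).
The first with room is container 4.

4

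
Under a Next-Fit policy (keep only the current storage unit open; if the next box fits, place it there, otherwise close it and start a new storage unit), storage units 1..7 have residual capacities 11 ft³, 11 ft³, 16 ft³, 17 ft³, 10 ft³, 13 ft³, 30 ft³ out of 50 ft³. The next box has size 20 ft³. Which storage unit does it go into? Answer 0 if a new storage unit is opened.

Next-Fit only looks at storage unit 7, which has 30 ft³ free.
20 ft³ fits there.

7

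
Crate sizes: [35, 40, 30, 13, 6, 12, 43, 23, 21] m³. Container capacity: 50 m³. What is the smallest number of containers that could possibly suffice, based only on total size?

Total size = 35 + 40 + 30 + 13 + 6 + 12 + 43 + 23 + 21 = 223 m³.
⌈223 / 50⌉ = 5.

5 containers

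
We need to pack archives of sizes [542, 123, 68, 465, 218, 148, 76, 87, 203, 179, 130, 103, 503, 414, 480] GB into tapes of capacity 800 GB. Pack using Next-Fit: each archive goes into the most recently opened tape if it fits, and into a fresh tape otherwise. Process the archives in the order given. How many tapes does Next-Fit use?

6 tapes

Put 542 GB in tape 1; 258 GB remain.
Put 123 GB in tape 1; 135 GB remain.
Put 68 GB in tape 1; 67 GB remain.
Put 465 GB in tape 2; 335 GB remain.
Put 218 GB in tape 2; 117 GB remain.
Put 148 GB in tape 3; 652 GB remain.
Put 76 GB in tape 3; 576 GB remain.
Put 87 GB in tape 3; 489 GB remain.
Put 203 GB in tape 3; 286 GB remain.
Put 179 GB in tape 3; 107 GB remain.
Put 130 GB in tape 4; 670 GB remain.
Put 103 GB in tape 4; 567 GB remain.
Put 503 GB in tape 4; 64 GB remain.
Put 414 GB in tape 5; 386 GB remain.
Put 480 GB in tape 6; 320 GB remain.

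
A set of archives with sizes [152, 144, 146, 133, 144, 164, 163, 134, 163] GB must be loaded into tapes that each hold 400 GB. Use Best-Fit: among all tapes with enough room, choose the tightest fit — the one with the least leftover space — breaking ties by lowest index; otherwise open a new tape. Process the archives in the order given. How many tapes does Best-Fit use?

152 GB → tape 1 (remaining 248 GB)
144 GB → tape 1 (remaining 104 GB)
146 GB → tape 2 (remaining 254 GB)
133 GB → tape 2 (remaining 121 GB)
144 GB → tape 3 (remaining 256 GB)
164 GB → tape 3 (remaining 92 GB)
163 GB → tape 4 (remaining 237 GB)
134 GB → tape 4 (remaining 103 GB)
163 GB → tape 5 (remaining 237 GB)

5 tapes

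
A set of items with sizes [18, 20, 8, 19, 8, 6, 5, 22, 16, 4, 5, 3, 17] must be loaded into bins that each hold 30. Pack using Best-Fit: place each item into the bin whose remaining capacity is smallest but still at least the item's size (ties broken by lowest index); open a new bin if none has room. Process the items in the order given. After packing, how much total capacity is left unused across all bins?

29

18 → bin 1 (remaining 12)
20 → bin 2 (remaining 10)
8 → bin 2 (remaining 2)
19 → bin 3 (remaining 11)
8 → bin 3 (remaining 3)
6 → bin 1 (remaining 6)
5 → bin 1 (remaining 1)
22 → bin 4 (remaining 8)
16 → bin 5 (remaining 14)
4 → bin 4 (remaining 4)
5 → bin 5 (remaining 9)
3 → bin 3 (remaining 0)
17 → bin 6 (remaining 13)
6 bins × 30 = 180; used 151; unused 29.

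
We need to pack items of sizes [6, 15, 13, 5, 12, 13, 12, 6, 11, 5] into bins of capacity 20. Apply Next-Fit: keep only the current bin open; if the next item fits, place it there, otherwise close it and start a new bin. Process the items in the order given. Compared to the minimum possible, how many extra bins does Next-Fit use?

1

Next-Fit: [6] [15] [13,5] [12] [13] [12,6] [11,5] → 7 bins.
6 items exceed 10 (half the capacity), and no two of those can share a bin, so at least 6 bins are needed.
An optimal packing achieves that bound: [15,5] [13,6] [13,6] [12,5] [12] [11] → 6 bins.
Excess: 7 − 6 = 1.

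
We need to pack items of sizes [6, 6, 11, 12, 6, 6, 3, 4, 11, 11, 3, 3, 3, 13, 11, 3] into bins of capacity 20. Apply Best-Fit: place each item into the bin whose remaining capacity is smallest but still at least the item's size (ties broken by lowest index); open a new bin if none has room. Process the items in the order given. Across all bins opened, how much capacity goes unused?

bin 1: place 6, 14 left
bin 1: place 6, 8 left
bin 2: place 11, 9 left
bin 3: place 12, 8 left
bin 1: place 6, 2 left
bin 3: place 6, 2 left
bin 2: place 3, 6 left
bin 2: place 4, 2 left
bin 4: place 11, 9 left
bin 5: place 11, 9 left
bin 4: place 3, 6 left
bin 4: place 3, 3 left
bin 4: place 3, 0 left
bin 6: place 13, 7 left
bin 7: place 11, 9 left
bin 6: place 3, 4 left
7 bins × 20 = 140; used 112; unused 28.

28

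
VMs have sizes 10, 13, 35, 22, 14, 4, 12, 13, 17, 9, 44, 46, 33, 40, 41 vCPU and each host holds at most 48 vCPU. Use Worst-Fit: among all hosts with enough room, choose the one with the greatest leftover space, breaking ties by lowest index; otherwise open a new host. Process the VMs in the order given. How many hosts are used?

Put 10 vCPU in host 1; 38 vCPU remain.
Put 13 vCPU in host 1; 25 vCPU remain.
Put 35 vCPU in host 2; 13 vCPU remain.
Put 22 vCPU in host 1; 3 vCPU remain.
Put 14 vCPU in host 3; 34 vCPU remain.
Put 4 vCPU in host 3; 30 vCPU remain.
Put 12 vCPU in host 3; 18 vCPU remain.
Put 13 vCPU in host 3; 5 vCPU remain.
Put 17 vCPU in host 4; 31 vCPU remain.
Put 9 vCPU in host 4; 22 vCPU remain.
Put 44 vCPU in host 5; 4 vCPU remain.
Put 46 vCPU in host 6; 2 vCPU remain.
Put 33 vCPU in host 7; 15 vCPU remain.
Put 40 vCPU in host 8; 8 vCPU remain.
Put 41 vCPU in host 9; 7 vCPU remain.

9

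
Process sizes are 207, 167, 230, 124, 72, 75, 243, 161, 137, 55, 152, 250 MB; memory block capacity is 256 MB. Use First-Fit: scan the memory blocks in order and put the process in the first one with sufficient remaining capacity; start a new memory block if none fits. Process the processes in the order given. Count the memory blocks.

memory block 1: place 207 MB, 49 MB left
memory block 2: place 167 MB, 89 MB left
memory block 3: place 230 MB, 26 MB left
memory block 4: place 124 MB, 132 MB left
memory block 2: place 72 MB, 17 MB left
memory block 4: place 75 MB, 57 MB left
memory block 5: place 243 MB, 13 MB left
memory block 6: place 161 MB, 95 MB left
memory block 7: place 137 MB, 119 MB left
memory block 4: place 55 MB, 2 MB left
memory block 8: place 152 MB, 104 MB left
memory block 9: place 250 MB, 6 MB left

9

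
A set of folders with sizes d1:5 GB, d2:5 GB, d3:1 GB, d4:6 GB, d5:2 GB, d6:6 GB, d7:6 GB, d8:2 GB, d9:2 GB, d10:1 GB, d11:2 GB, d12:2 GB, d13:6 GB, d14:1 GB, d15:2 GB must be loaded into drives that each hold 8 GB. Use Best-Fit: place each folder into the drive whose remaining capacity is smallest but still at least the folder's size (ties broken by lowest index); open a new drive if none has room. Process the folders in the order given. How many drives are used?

7

drive 1: place d1 (5 GB), 3 GB left
drive 2: place d2 (5 GB), 3 GB left
drive 1: place d3 (1 GB), 2 GB left
drive 3: place d4 (6 GB), 2 GB left
drive 1: place d5 (2 GB), 0 GB left
drive 4: place d6 (6 GB), 2 GB left
drive 5: place d7 (6 GB), 2 GB left
drive 3: place d8 (2 GB), 0 GB left
drive 4: place d9 (2 GB), 0 GB left
drive 5: place d10 (1 GB), 1 GB left
drive 2: place d11 (2 GB), 1 GB left
drive 6: place d12 (2 GB), 6 GB left
drive 6: place d13 (6 GB), 0 GB left
drive 2: place d14 (1 GB), 0 GB left
drive 7: place d15 (2 GB), 6 GB left
Final drives: [5,1,2] [5,2,1] [6,2] [6,2] [6,1] [2,6] [2].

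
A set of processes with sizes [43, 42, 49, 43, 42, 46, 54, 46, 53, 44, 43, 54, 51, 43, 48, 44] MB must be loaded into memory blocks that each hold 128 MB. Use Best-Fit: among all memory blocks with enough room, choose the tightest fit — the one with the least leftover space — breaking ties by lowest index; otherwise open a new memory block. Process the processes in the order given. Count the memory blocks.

43 MB → memory block 1 (remaining 85 MB)
42 MB → memory block 1 (remaining 43 MB)
49 MB → memory block 2 (remaining 79 MB)
43 MB → memory block 1 (remaining 0 MB)
42 MB → memory block 2 (remaining 37 MB)
46 MB → memory block 3 (remaining 82 MB)
54 MB → memory block 3 (remaining 28 MB)
46 MB → memory block 4 (remaining 82 MB)
53 MB → memory block 4 (remaining 29 MB)
44 MB → memory block 5 (remaining 84 MB)
43 MB → memory block 5 (remaining 41 MB)
54 MB → memory block 6 (remaining 74 MB)
51 MB → memory block 6 (remaining 23 MB)
43 MB → memory block 7 (remaining 85 MB)
48 MB → memory block 7 (remaining 37 MB)
44 MB → memory block 8 (remaining 84 MB)

8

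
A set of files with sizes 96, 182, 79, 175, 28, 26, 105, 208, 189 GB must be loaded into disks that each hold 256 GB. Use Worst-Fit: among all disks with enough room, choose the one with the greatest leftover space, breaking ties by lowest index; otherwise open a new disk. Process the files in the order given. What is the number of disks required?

disk 1: place 96 GB, 160 GB left
disk 2: place 182 GB, 74 GB left
disk 1: place 79 GB, 81 GB left
disk 3: place 175 GB, 81 GB left
disk 1: place 28 GB, 53 GB left
disk 3: place 26 GB, 55 GB left
disk 4: place 105 GB, 151 GB left
disk 5: place 208 GB, 48 GB left
disk 6: place 189 GB, 67 GB left

6 disks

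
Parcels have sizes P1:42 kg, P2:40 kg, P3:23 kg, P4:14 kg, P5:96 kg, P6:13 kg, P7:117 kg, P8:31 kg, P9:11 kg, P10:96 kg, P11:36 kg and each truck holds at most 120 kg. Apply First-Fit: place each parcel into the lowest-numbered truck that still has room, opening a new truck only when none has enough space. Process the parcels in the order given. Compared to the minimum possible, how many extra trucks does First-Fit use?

First-Fit: [42,40,23,14] [96,13,11] [117] [31,36] [96] → 5 trucks.
Total size 519 kg; any packing needs at least ⌈519/120⌉ = 5 trucks.
So 5 is already optimal.

0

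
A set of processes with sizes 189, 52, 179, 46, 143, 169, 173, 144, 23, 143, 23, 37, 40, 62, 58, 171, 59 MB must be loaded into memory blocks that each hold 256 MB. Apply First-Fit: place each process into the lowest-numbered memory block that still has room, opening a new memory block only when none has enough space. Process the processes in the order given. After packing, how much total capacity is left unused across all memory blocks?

337

memory block 1: place 189 MB, 67 MB left
memory block 1: place 52 MB, 15 MB left
memory block 2: place 179 MB, 77 MB left
memory block 2: place 46 MB, 31 MB left
memory block 3: place 143 MB, 113 MB left
memory block 4: place 169 MB, 87 MB left
memory block 5: place 173 MB, 83 MB left
memory block 6: place 144 MB, 112 MB left
memory block 2: place 23 MB, 8 MB left
memory block 7: place 143 MB, 113 MB left
memory block 3: place 23 MB, 90 MB left
memory block 3: place 37 MB, 53 MB left
memory block 3: place 40 MB, 13 MB left
memory block 4: place 62 MB, 25 MB left
memory block 5: place 58 MB, 25 MB left
memory block 8: place 171 MB, 85 MB left
memory block 6: place 59 MB, 53 MB left
8 memory blocks × 256 MB = 2048 MB; used 1711 MB; unused 337 MB.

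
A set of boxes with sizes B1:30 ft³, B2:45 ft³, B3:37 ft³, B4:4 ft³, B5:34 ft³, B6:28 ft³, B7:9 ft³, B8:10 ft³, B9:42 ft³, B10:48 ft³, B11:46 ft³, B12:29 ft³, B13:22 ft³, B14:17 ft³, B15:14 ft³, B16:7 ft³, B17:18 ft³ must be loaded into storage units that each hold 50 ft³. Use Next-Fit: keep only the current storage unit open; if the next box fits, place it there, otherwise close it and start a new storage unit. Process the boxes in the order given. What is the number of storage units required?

B1 (30 ft³) → storage unit 1 (remaining 20 ft³)
B2 (45 ft³) → storage unit 2 (remaining 5 ft³)
B3 (37 ft³) → storage unit 3 (remaining 13 ft³)
B4 (4 ft³) → storage unit 3 (remaining 9 ft³)
B5 (34 ft³) → storage unit 4 (remaining 16 ft³)
B6 (28 ft³) → storage unit 5 (remaining 22 ft³)
B7 (9 ft³) → storage unit 5 (remaining 13 ft³)
B8 (10 ft³) → storage unit 5 (remaining 3 ft³)
B9 (42 ft³) → storage unit 6 (remaining 8 ft³)
B10 (48 ft³) → storage unit 7 (remaining 2 ft³)
B11 (46 ft³) → storage unit 8 (remaining 4 ft³)
B12 (29 ft³) → storage unit 9 (remaining 21 ft³)
B13 (22 ft³) → storage unit 10 (remaining 28 ft³)
B14 (17 ft³) → storage unit 10 (remaining 11 ft³)
B15 (14 ft³) → storage unit 11 (remaining 36 ft³)
B16 (7 ft³) → storage unit 11 (remaining 29 ft³)
B17 (18 ft³) → storage unit 11 (remaining 11 ft³)

11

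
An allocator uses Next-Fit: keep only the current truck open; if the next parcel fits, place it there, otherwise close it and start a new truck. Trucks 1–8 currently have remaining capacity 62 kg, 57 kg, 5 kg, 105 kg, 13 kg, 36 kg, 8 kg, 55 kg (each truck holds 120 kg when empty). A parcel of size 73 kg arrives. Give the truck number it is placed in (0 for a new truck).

Next-Fit only looks at truck 8, which has 55 kg free.
73 kg does not fit, so a new truck is opened.

0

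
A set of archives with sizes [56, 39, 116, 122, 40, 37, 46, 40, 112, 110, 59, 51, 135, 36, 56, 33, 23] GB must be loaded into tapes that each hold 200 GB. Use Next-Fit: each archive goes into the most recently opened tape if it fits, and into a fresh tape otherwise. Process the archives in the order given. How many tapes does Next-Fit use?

56 GB → tape 1 (remaining 144 GB)
39 GB → tape 1 (remaining 105 GB)
116 GB → tape 2 (remaining 84 GB)
122 GB → tape 3 (remaining 78 GB)
40 GB → tape 3 (remaining 38 GB)
37 GB → tape 3 (remaining 1 GB)
46 GB → tape 4 (remaining 154 GB)
40 GB → tape 4 (remaining 114 GB)
112 GB → tape 4 (remaining 2 GB)
110 GB → tape 5 (remaining 90 GB)
59 GB → tape 5 (remaining 31 GB)
51 GB → tape 6 (remaining 149 GB)
135 GB → tape 6 (remaining 14 GB)
36 GB → tape 7 (remaining 164 GB)
56 GB → tape 7 (remaining 108 GB)
33 GB → tape 7 (remaining 75 GB)
23 GB → tape 7 (remaining 52 GB)

7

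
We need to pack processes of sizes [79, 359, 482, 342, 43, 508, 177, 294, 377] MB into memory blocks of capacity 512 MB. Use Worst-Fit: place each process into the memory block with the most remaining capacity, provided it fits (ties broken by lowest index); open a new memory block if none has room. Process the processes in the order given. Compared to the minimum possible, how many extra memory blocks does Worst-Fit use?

Worst-Fit: [79,359] [482] [342,43] [508] [177,294] [377] → 6 memory blocks.
Total size 2661 MB; any packing needs at least ⌈2661/512⌉ = 6 memory blocks.
So 6 is already optimal.

0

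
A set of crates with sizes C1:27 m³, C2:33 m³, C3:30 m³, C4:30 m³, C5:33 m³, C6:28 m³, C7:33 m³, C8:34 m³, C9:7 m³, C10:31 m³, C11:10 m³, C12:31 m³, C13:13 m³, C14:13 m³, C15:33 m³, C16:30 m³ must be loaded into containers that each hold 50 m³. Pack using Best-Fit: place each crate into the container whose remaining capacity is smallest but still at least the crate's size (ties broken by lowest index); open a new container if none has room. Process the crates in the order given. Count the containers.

12

Put C1 (27 m³) in container 1; 23 m³ remain.
Put C2 (33 m³) in container 2; 17 m³ remain.
Put C3 (30 m³) in container 3; 20 m³ remain.
Put C4 (30 m³) in container 4; 20 m³ remain.
Put C5 (33 m³) in container 5; 17 m³ remain.
Put C6 (28 m³) in container 6; 22 m³ remain.
Put C7 (33 m³) in container 7; 17 m³ remain.
Put C8 (34 m³) in container 8; 16 m³ remain.
Put C9 (7 m³) in container 8; 9 m³ remain.
Put C10 (31 m³) in container 9; 19 m³ remain.
Put C11 (10 m³) in container 2; 7 m³ remain.
Put C12 (31 m³) in container 10; 19 m³ remain.
Put C13 (13 m³) in container 5; 4 m³ remain.
Put C14 (13 m³) in container 7; 4 m³ remain.
Put C15 (33 m³) in container 11; 17 m³ remain.
Put C16 (30 m³) in container 12; 20 m³ remain.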